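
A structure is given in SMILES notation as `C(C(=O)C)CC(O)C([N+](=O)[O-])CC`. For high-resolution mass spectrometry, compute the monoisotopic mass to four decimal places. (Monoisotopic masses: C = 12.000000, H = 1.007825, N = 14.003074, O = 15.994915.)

Atom tally by fragment:
  CH3COCH2 → C:3 H:5 O:1
  CH2 → C:1 H:2
  CH(OH) → C:1 H:2 O:1
  CH(NO2) → C:1 H:1 N:1 O:2
  CH2 → C:1 H:2
  CH3 → C:1 H:3
Element totals:
  C: 8
  H: 15
  N: 1
  O: 4
Molecular formula: C8H15NO4.
  M = 8(12.0) + 15(1.007825) + 14.003074 + 4(15.994915)
    = 96.000000 + 15.117375 + 14.003074 + 63.979660 = 189.100109

189.1001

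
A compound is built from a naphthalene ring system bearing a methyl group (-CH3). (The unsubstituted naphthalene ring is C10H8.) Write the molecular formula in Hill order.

Atom tally by fragment:
  naphthalene ring system core → C:10 H:8
  (− 1 ring H displaced by substituents)
  + CH3 → C:1 H:3
Element totals:
  C: 11
  H: 10

C11H10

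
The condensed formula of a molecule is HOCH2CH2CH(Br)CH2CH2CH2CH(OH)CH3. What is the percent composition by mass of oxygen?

Atom tally by fragment:
  HOCH2 → C:1 H:3 O:1
  CH2 → C:1 H:2
  CH(Br) → C:1 H:1 Br:1
  CH2 → C:1 H:2
  CH2 → C:1 H:2
  CH2 → C:1 H:2
  CH(OH) → C:1 H:2 O:1
  CH3 → C:1 H:3
Element totals:
  C: 8
  H: 17
  Br: 1
  O: 2
Molecular formula: C8H17BrO2.
Molar mass = 225.126 g/mol.
Mass from O: 2 × 15.999 = 31.998 g/mol.
%O = 31.998 / 225.126 × 100 = 14.21%.

14.21%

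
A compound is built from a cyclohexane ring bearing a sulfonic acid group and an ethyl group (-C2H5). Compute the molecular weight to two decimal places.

Atom tally by fragment:
  cyclohexane ring core → C:6 H:12
  (− 2 ring H displaced by substituents)
  + SO3H → S:1 O:3 H:1
  + C2H5 → C:2 H:5
Element totals:
  C: 8
  H: 16
  O: 3
  S: 1
Molecular formula: C8H16O3S.
  M = 8(12.011) + 16(1.008) + 3(15.999) + 32.06
    = 96.088 + 16.128 + 47.997 + 32.060 = 192.273

192.27 g/mol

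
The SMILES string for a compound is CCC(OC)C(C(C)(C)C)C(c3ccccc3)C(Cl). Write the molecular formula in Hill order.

Atom tally by fragment:
  CH3 → C:1 H:3
  CH2 → C:1 H:2
  CH(OCH3) → C:2 H:4 O:1
  CH(C(CH3)3) → C:5 H:10
  CH(C6H5) → C:7 H:6
  CH2Cl → C:1 H:2 Cl:1
Element totals:
  C: 17
  H: 27
  Cl: 1
  O: 1

C17H27ClO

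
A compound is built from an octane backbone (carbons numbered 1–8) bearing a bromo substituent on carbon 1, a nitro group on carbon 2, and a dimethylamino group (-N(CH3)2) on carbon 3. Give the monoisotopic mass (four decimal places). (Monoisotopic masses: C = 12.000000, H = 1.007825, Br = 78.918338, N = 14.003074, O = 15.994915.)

Atom tally by fragment:
  BrCH2 → C:1 H:2 Br:1
  CH(NO2) → C:1 H:1 N:1 O:2
  CH(N(CH3)2) → C:3 H:7 N:1
  CH2 → C:1 H:2
  CH2 → C:1 H:2
  CH2 → C:1 H:2
  CH2 → C:1 H:2
  CH3 → C:1 H:3
Element totals:
  C: 10
  H: 21
  Br: 1
  N: 2
  O: 2
Molecular formula: C10H21BrN2O2.
  M = 10(12.0) + 21(1.007825) + 78.918338 + 2(14.003074) + 2(15.994915)
    = 120.000000 + 21.164325 + 78.918338 + 28.006148 + 31.989830 = 280.078641

280.0786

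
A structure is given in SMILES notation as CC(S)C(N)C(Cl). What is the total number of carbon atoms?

Atom tally by fragment:
  CH3 → C:1 H:3
  CH(SH) → C:1 H:2 S:1
  CH(NH2) → C:1 H:3 N:1
  CH2Cl → C:1 H:2 Cl:1
Element totals:
  C: 4
  H: 10
  Cl: 1
  N: 1
  S: 1

4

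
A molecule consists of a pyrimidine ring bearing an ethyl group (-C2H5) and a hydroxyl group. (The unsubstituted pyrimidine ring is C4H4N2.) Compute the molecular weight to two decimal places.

Atom tally by fragment:
  pyrimidine ring core → C:4 H:4 N:2
  (− 2 ring H displaced by substituents)
  + C2H5 → C:2 H:5
  + OH → O:1 H:1
Element totals:
  C: 6
  H: 8
  N: 2
  O: 1
Molecular formula: C6H8N2O.
  M = 6(12.011) + 8(1.008) + 2(14.007) + 15.999
    = 72.066 + 8.064 + 28.014 + 15.999 = 124.143

124.14 g/mol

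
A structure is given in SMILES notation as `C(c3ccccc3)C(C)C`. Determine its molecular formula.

Atom tally by fragment:
  C6H5CH2 → C:7 H:7
  CH(CH3) → C:2 H:4
  CH3 → C:1 H:3
Element totals:
  C: 10
  H: 14

C10H14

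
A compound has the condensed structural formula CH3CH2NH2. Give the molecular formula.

Atom tally by fragment:
  CH3 → C:1 H:3
  CH2NH2 → C:1 H:4 N:1
Element totals:
  C: 2
  H: 7
  N: 1

C2H7N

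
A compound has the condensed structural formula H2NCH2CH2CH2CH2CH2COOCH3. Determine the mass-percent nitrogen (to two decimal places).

9.65%

Atom tally by fragment:
  H2NCH2 → C:1 H:4 N:1
  CH2 → C:1 H:2
  CH2 → C:1 H:2
  CH2 → C:1 H:2
  CH2COOCH3 → C:3 H:5 O:2
Element totals:
  C: 7
  H: 15
  N: 1
  O: 2
Molecular formula: C7H15NO2.
Molar mass = 145.202 g/mol.
Mass from N: 1 × 14.007 = 14.007 g/mol.
%N = 14.007 / 145.202 × 100 = 9.65%.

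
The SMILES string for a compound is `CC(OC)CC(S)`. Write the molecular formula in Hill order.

Atom tally by fragment:
  CH3 → C:1 H:3
  CH(OCH3) → C:2 H:4 O:1
  CH2 → C:1 H:2
  CH2SH → C:1 H:3 S:1
Element totals:
  C: 5
  H: 12
  O: 1
  S: 1

C5H12OS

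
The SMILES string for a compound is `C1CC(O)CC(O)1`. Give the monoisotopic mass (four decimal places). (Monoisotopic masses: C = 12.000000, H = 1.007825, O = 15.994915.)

102.0681

Atom tally by fragment:
  cyclopentane ring core → C:5 H:10
  (− 2 ring H displaced by substituents)
  + OH → O:1 H:1
  + OH → O:1 H:1
Element totals:
  C: 5
  H: 10
  O: 2
Molecular formula: C5H10O2.
  M = 5(12.0) + 10(1.007825) + 2(15.994915)
    = 60.000000 + 10.078250 + 31.989830 = 102.068080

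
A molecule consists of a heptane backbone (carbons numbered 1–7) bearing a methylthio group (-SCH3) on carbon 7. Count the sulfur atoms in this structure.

1

Atom tally by fragment:
  CH3 → C:1 H:3
  CH2 → C:1 H:2
  CH2 → C:1 H:2
  CH2 → C:1 H:2
  CH2 → C:1 H:2
  CH2 → C:1 H:2
  CH2SCH3 → C:2 H:5 S:1
Element totals:
  C: 8
  H: 18
  S: 1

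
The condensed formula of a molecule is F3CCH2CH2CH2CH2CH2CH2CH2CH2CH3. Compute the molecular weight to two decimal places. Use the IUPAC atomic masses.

196.26 g/mol

Atom tally by fragment:
  F3CCH2 → C:2 H:2 F:3
  CH2 → C:1 H:2
  CH2 → C:1 H:2
  CH2 → C:1 H:2
  CH2 → C:1 H:2
  CH2 → C:1 H:2
  CH2 → C:1 H:2
  CH2 → C:1 H:2
  CH3 → C:1 H:3
Element totals:
  C: 10
  H: 19
  F: 3
Molecular formula: C10H19F3.
  M = 10(12.011) + 19(1.008) + 3(18.998)
    = 120.110 + 19.152 + 56.994 = 196.256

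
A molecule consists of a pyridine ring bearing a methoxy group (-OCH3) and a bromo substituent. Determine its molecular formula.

C6H6BrNO

Atom tally by fragment:
  pyridine ring core → C:5 H:5 N:1
  (− 2 ring H displaced by substituents)
  + OCH3 → C:1 H:3 O:1
  + Br → Br:1
Element totals:
  C: 6
  H: 6
  Br: 1
  N: 1
  O: 1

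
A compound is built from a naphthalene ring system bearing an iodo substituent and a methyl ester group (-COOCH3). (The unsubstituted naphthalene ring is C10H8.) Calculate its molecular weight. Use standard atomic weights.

312.11 g/mol

Atom tally by fragment:
  naphthalene ring system core → C:10 H:8
  (− 2 ring H displaced by substituents)
  + I → I:1
  + COOCH3 → C:2 H:3 O:2
Element totals:
  C: 12
  H: 9
  I: 1
  O: 2
Molecular formula: C12H9IO2.
  M = 12(12.011) + 9(1.008) + 126.904 + 2(15.999)
    = 144.132 + 9.072 + 126.904 + 31.998 = 312.106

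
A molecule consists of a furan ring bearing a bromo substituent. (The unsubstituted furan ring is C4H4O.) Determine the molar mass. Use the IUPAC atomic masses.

Atom tally by fragment:
  furan ring core → C:4 H:4 O:1
  (− 1 ring H displaced by substituents)
  + Br → Br:1
Element totals:
  C: 4
  H: 3
  Br: 1
  O: 1
Molecular formula: C4H3BrO.
  M = 4(12.011) + 3(1.008) + 79.904 + 15.999
    = 48.044 + 3.024 + 79.904 + 15.999 = 146.971

146.97 g/mol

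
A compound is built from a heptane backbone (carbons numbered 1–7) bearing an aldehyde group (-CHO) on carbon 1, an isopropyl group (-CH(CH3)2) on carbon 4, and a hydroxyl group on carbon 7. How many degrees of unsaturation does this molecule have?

1

Atom tally by fragment:
  OHCCH2 → C:2 H:3 O:1
  CH2 → C:1 H:2
  CH2 → C:1 H:2
  CH(CH(CH3)2) → C:4 H:8
  CH2 → C:1 H:2
  CH2 → C:1 H:2
  CH2OH → C:1 H:3 O:1
Element totals:
  C: 11
  H: 22
  O: 2
Molecular formula: C11H22O2.
DoU = (2C + 2 + N − H − X) / 2 = (2·11 + 2 + 0 − 22 − 0) / 2 = 1.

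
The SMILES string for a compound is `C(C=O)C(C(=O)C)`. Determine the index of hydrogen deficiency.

2

Atom tally by fragment:
  OHCCH2 → C:2 H:3 O:1
  CH2COCH3 → C:3 H:5 O:1
Element totals:
  C: 5
  H: 8
  O: 2
Molecular formula: C5H8O2.
DoU = (2C + 2 + N − H − X) / 2 = (2·5 + 2 + 0 − 8 − 0) / 2 = 2.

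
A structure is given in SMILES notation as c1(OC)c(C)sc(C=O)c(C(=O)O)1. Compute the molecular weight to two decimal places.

200.21 g/mol

Atom tally by fragment:
  thiophene ring core → C:4 H:4 S:1
  (− 4 ring H displaced by substituents)
  + OCH3 → C:1 H:3 O:1
  + CH3 → C:1 H:3
  + CHO → C:1 H:1 O:1
  + COOH → C:1 H:1 O:2
Element totals:
  C: 8
  H: 8
  O: 4
  S: 1
Molecular formula: C8H8O4S.
  M = 8(12.011) + 8(1.008) + 4(15.999) + 32.06
    = 96.088 + 8.064 + 63.996 + 32.060 = 200.208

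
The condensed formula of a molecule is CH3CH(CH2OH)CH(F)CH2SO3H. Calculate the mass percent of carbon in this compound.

Element totals:
  C: 5
  H: 11
  F: 1
  O: 4
  S: 1
Molecular formula: C5H11FO4S.
Molar mass = 186.197 g/mol.
Mass from C: 5 × 12.011 = 60.055 g/mol.
%C = 60.055 / 186.197 × 100 = 32.25%.

32.25%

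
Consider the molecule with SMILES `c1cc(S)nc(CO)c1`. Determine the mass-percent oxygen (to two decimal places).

11.33%

Atom tally by fragment:
  pyridine ring core → C:5 H:5 N:1
  (− 2 ring H displaced by substituents)
  + SH → S:1 H:1
  + CH2OH → C:1 H:3 O:1
Element totals:
  C: 6
  H: 7
  N: 1
  O: 1
  S: 1
Molecular formula: C6H7NOS.
Molar mass = 141.188 g/mol.
Mass from O: 1 × 15.999 = 15.999 g/mol.
%O = 15.999 / 141.188 × 100 = 11.33%.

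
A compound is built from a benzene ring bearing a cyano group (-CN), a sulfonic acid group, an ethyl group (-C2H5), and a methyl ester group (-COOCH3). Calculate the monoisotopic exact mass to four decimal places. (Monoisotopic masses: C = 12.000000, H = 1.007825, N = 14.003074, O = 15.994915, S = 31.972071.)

Atom tally by fragment:
  benzene ring core → C:6 H:6
  (− 4 ring H displaced by substituents)
  + CN → C:1 N:1
  + SO3H → S:1 O:3 H:1
  + C2H5 → C:2 H:5
  + COOCH3 → C:2 H:3 O:2
Element totals:
  C: 11
  H: 11
  N: 1
  O: 5
  S: 1
Molecular formula: C11H11NO5S.
  M = 11(12.0) + 11(1.007825) + 14.003074 + 5(15.994915) + 31.972071
    = 132.000000 + 11.086075 + 14.003074 + 79.974575 + 31.972071 = 269.035795

269.0358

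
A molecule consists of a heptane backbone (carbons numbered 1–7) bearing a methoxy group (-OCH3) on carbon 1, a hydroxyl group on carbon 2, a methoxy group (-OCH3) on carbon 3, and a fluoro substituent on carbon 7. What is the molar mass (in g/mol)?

Atom tally by fragment:
  CH3OCH2 → C:2 H:5 O:1
  CH(OH) → C:1 H:2 O:1
  CH(OCH3) → C:2 H:4 O:1
  CH2 → C:1 H:2
  CH2 → C:1 H:2
  CH2 → C:1 H:2
  CH2F → C:1 H:2 F:1
Element totals:
  C: 9
  H: 19
  F: 1
  O: 3
Molecular formula: C9H19FO3.
  M = 9(12.011) + 19(1.008) + 18.998 + 3(15.999)
    = 108.099 + 19.152 + 18.998 + 47.997 = 194.246

194.25 g/mol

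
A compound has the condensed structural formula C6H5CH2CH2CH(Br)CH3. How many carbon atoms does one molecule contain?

Atom tally by fragment:
  C6H5CH2 → C:7 H:7
  CH2 → C:1 H:2
  CH(Br) → C:1 H:1 Br:1
  CH3 → C:1 H:3
Element totals:
  C: 10
  H: 13
  Br: 1

10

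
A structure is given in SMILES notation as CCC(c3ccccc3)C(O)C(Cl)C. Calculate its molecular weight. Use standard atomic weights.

Atom tally by fragment:
  CH3 → C:1 H:3
  CH2 → C:1 H:2
  CH(C6H5) → C:7 H:6
  CH(OH) → C:1 H:2 O:1
  CH(Cl) → C:1 H:1 Cl:1
  CH3 → C:1 H:3
Element totals:
  C: 12
  H: 17
  Cl: 1
  O: 1
Molecular formula: C12H17ClO.
  M = 12(12.011) + 17(1.008) + 35.45 + 15.999
    = 144.132 + 17.136 + 35.450 + 15.999 = 212.717

212.72 g/mol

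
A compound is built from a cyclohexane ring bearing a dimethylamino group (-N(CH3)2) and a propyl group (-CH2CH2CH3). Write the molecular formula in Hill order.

Atom tally by fragment:
  cyclohexane ring core → C:6 H:12
  (− 2 ring H displaced by substituents)
  + N(CH3)2 → N:1 C:2 H:6
  + CH2CH2CH3 → C:3 H:7
Element totals:
  C: 11
  H: 23
  N: 1

C11H23N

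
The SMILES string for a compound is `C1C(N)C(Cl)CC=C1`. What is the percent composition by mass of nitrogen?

10.64%

Atom tally by fragment:
  cyclohexene ring core → C:6 H:10
  (− 2 ring H displaced by substituents)
  + NH2 → N:1 H:2
  + Cl → Cl:1
Element totals:
  C: 6
  H: 10
  Cl: 1
  N: 1
Molecular formula: C6H10ClN.
Molar mass = 131.603 g/mol.
Mass from N: 1 × 14.007 = 14.007 g/mol.
%N = 14.007 / 131.603 × 100 = 10.64%.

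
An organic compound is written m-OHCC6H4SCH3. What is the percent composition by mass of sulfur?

Element totals:
  C: 8
  H: 8
  O: 1
  S: 1
Molecular formula: C8H8OS.
Molar mass = 152.211 g/mol.
Mass from S: 1 × 32.06 = 32.060 g/mol.
%S = 32.060 / 152.211 × 100 = 21.06%.

21.06%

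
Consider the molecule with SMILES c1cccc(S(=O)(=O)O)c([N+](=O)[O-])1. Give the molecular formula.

C6H5NO5S

Atom tally by fragment:
  benzene ring core → C:6 H:6
  (− 2 ring H displaced by substituents)
  + SO3H → S:1 O:3 H:1
  + NO2 → N:1 O:2
Element totals:
  C: 6
  H: 5
  N: 1
  O: 5
  S: 1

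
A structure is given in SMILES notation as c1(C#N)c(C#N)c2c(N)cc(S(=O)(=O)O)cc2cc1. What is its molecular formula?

Atom tally by fragment:
  naphthalene ring system core → C:10 H:8
  (− 4 ring H displaced by substituents)
  + CN → C:1 N:1
  + CN → C:1 N:1
  + NH2 → N:1 H:2
  + SO3H → S:1 O:3 H:1
Element totals:
  C: 12
  H: 7
  N: 3
  O: 3
  S: 1

C12H7N3O3S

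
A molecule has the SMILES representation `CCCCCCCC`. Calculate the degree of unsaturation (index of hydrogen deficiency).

Atom tally by fragment:
  CH3 → C:1 H:3
  CH2 → C:1 H:2
  CH2 → C:1 H:2
  CH2 → C:1 H:2
  CH2 → C:1 H:2
  CH2 → C:1 H:2
  CH2 → C:1 H:2
  CH3 → C:1 H:3
Element totals:
  C: 8
  H: 18
Molecular formula: C8H18.
DoU = (2C + 2 + N − H − X) / 2 = (2·8 + 2 + 0 − 18 − 0) / 2 = 0.

0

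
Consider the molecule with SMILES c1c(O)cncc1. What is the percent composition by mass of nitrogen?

Atom tally by fragment:
  pyridine ring core → C:5 H:5 N:1
  (− 1 ring H displaced by substituents)
  + OH → O:1 H:1
Element totals:
  C: 5
  H: 5
  N: 1
  O: 1
Molecular formula: C5H5NO.
Molar mass = 95.101 g/mol.
Mass from N: 1 × 14.007 = 14.007 g/mol.
%N = 14.007 / 95.101 × 100 = 14.73%.

14.73%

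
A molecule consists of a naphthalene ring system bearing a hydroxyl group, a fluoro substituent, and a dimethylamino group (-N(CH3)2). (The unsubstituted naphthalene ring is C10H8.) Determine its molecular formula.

Atom tally by fragment:
  naphthalene ring system core → C:10 H:8
  (− 3 ring H displaced by substituents)
  + OH → O:1 H:1
  + F → F:1
  + N(CH3)2 → N:1 C:2 H:6
Element totals:
  C: 12
  H: 12
  F: 1
  N: 1
  O: 1

C12H12FNO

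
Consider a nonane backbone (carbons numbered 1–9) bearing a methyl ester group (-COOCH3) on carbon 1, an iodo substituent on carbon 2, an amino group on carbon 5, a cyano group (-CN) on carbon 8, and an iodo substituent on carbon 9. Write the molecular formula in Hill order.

C12H20I2N2O2

Atom tally by fragment:
  CH3OOCCH2 → C:3 H:5 O:2
  CH(I) → C:1 H:1 I:1
  CH2 → C:1 H:2
  CH2 → C:1 H:2
  CH(NH2) → C:1 H:3 N:1
  CH2 → C:1 H:2
  CH2 → C:1 H:2
  CH(CN) → C:2 H:1 N:1
  CH2I → C:1 H:2 I:1
Element totals:
  C: 12
  H: 20
  I: 2
  N: 2
  O: 2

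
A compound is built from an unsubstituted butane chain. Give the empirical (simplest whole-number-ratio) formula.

Atom tally by fragment:
  CH3 → C:1 H:3
  CH2 → C:1 H:2
  CH2 → C:1 H:2
  CH3 → C:1 H:3
Element totals:
  C: 4
  H: 10
Molecular formula: C4H10.
gcd of subscripts = 2; dividing each by 2:
  C: 4/2 = 2
  H: 10/2 = 5

C2H5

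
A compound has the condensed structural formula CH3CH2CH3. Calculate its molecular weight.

44.10 g/mol

Atom tally by fragment:
  CH3 → C:1 H:3
  CH2 → C:1 H:2
  CH3 → C:1 H:3
Element totals:
  C: 3
  H: 8
Molecular formula: C3H8.
  M = 3(12.011) + 8(1.008)
    = 36.033 + 8.064 = 44.097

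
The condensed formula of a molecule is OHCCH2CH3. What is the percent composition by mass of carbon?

Element totals:
  C: 3
  H: 6
  O: 1
Molecular formula: C3H6O.
Molar mass = 58.080 g/mol.
Mass from C: 3 × 12.011 = 36.033 g/mol.
%C = 36.033 / 58.080 × 100 = 62.04%.

62.04%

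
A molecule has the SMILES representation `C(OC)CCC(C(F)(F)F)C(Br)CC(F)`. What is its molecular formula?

Atom tally by fragment:
  CH3OCH2 → C:2 H:5 O:1
  CH2 → C:1 H:2
  CH2 → C:1 H:2
  CH(CF3) → C:2 H:1 F:3
  CH(Br) → C:1 H:1 Br:1
  CH2 → C:1 H:2
  CH2F → C:1 H:2 F:1
Element totals:
  C: 9
  H: 15
  Br: 1
  F: 4
  O: 1

C9H15BrF4O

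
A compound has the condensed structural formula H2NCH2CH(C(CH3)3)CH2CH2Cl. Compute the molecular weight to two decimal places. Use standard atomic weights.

163.69 g/mol

Element totals:
  C: 8
  H: 18
  Cl: 1
  N: 1
Molecular formula: C8H18ClN.
  M = 8(12.011) + 18(1.008) + 35.45 + 14.007
    = 96.088 + 18.144 + 35.450 + 14.007 = 163.689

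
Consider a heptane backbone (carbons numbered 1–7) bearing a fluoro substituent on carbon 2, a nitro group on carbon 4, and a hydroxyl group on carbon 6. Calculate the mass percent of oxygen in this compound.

Atom tally by fragment:
  CH3 → C:1 H:3
  CH(F) → C:1 H:1 F:1
  CH2 → C:1 H:2
  CH(NO2) → C:1 H:1 N:1 O:2
  CH2 → C:1 H:2
  CH(OH) → C:1 H:2 O:1
  CH3 → C:1 H:3
Element totals:
  C: 7
  H: 14
  F: 1
  N: 1
  O: 3
Molecular formula: C7H14FNO3.
Molar mass = 179.191 g/mol.
Mass from O: 3 × 15.999 = 47.997 g/mol.
%O = 47.997 / 179.191 × 100 = 26.79%.

26.79%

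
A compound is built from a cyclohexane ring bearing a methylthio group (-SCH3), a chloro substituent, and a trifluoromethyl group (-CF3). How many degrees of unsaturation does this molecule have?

1

Atom tally by fragment:
  cyclohexane ring core → C:6 H:12
  (− 3 ring H displaced by substituents)
  + SCH3 → C:1 H:3 S:1
  + Cl → Cl:1
  + CF3 → C:1 F:3
Element totals:
  C: 8
  H: 12
  Cl: 1
  F: 3
  S: 1
Molecular formula: C8H12ClF3S.
DoU = (2C + 2 + N − H − X) / 2 = (2·8 + 2 + 0 − 12 − 4) / 2 = 1.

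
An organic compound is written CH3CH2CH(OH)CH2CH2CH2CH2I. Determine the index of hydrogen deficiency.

Atom tally by fragment:
  CH3 → C:1 H:3
  CH2 → C:1 H:2
  CH(OH) → C:1 H:2 O:1
  CH2 → C:1 H:2
  CH2 → C:1 H:2
  CH2 → C:1 H:2
  CH2I → C:1 H:2 I:1
Element totals:
  C: 7
  H: 15
  I: 1
  O: 1
Molecular formula: C7H15IO.
DoU = (2C + 2 + N − H − X) / 2 = (2·7 + 2 + 0 − 15 − 1) / 2 = 0.

0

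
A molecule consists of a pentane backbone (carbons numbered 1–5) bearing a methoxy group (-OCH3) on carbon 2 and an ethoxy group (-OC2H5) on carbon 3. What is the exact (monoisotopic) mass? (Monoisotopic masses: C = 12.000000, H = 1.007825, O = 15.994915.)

146.1307

Atom tally by fragment:
  CH3 → C:1 H:3
  CH(OCH3) → C:2 H:4 O:1
  CH(OC2H5) → C:3 H:6 O:1
  CH2 → C:1 H:2
  CH3 → C:1 H:3
Element totals:
  C: 8
  H: 18
  O: 2
Molecular formula: C8H18O2.
  M = 8(12.0) + 18(1.007825) + 2(15.994915)
    = 96.000000 + 18.140850 + 31.989830 = 146.130680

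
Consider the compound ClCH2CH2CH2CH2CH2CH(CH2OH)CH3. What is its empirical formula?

C8H17ClO

Atom tally by fragment:
  ClCH2 → C:1 H:2 Cl:1
  CH2 → C:1 H:2
  CH2 → C:1 H:2
  CH2 → C:1 H:2
  CH2 → C:1 H:2
  CH(CH2OH) → C:2 H:4 O:1
  CH3 → C:1 H:3
Element totals:
  C: 8
  H: 17
  Cl: 1
  O: 1
Molecular formula: C8H17ClO.
gcd of subscripts (8, 1, 17, 1) = 1, so the empirical formula equals the molecular formula.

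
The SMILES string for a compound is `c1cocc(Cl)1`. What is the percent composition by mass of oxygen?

15.61%

Atom tally by fragment:
  furan ring core → C:4 H:4 O:1
  (− 1 ring H displaced by substituents)
  + Cl → Cl:1
Element totals:
  C: 4
  H: 3
  Cl: 1
  O: 1
Molecular formula: C4H3ClO.
Molar mass = 102.517 g/mol.
Mass from O: 1 × 15.999 = 15.999 g/mol.
%O = 15.999 / 102.517 × 100 = 15.61%.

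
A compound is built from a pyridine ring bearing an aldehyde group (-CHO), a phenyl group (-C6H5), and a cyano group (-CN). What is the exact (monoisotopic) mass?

208.0637

Atom tally by fragment:
  pyridine ring core → C:5 H:5 N:1
  (− 3 ring H displaced by substituents)
  + CHO → C:1 H:1 O:1
  + C6H5 → C:6 H:5
  + CN → C:1 N:1
Element totals:
  C: 13
  H: 8
  N: 2
  O: 1
Molecular formula: C13H8N2O.
  M = 13(12.0) + 8(1.007825) + 2(14.003074) + 15.994915
    = 156.000000 + 8.062600 + 28.006148 + 15.994915 = 208.063663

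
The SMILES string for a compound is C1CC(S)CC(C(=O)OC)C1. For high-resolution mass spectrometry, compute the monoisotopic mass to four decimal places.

Atom tally by fragment:
  cyclohexane ring core → C:6 H:12
  (− 2 ring H displaced by substituents)
  + SH → S:1 H:1
  + COOCH3 → C:2 H:3 O:2
Element totals:
  C: 8
  H: 14
  O: 2
  S: 1
Molecular formula: C8H14O2S.
  M = 8(12.0) + 14(1.007825) + 2(15.994915) + 31.972071
    = 96.000000 + 14.109550 + 31.989830 + 31.972071 = 174.071451

174.0715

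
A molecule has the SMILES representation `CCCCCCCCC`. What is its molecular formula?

Atom tally by fragment:
  CH3 → C:1 H:3
  CH2 → C:1 H:2
  CH2 → C:1 H:2
  CH2 → C:1 H:2
  CH2 → C:1 H:2
  CH2 → C:1 H:2
  CH2 → C:1 H:2
  CH2 → C:1 H:2
  CH3 → C:1 H:3
Element totals:
  C: 9
  H: 20

C9H20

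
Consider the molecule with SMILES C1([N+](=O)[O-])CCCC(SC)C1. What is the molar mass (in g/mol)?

175.25 g/mol

Atom tally by fragment:
  cyclohexane ring core → C:6 H:12
  (− 2 ring H displaced by substituents)
  + NO2 → N:1 O:2
  + SCH3 → C:1 H:3 S:1
Element totals:
  C: 7
  H: 13
  N: 1
  O: 2
  S: 1
Molecular formula: C7H13NO2S.
  M = 7(12.011) + 13(1.008) + 14.007 + 2(15.999) + 32.06
    = 84.077 + 13.104 + 14.007 + 31.998 + 32.060 = 175.246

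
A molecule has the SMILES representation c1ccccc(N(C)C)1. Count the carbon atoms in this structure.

Atom tally by fragment:
  benzene ring core → C:6 H:6
  (− 1 ring H displaced by substituents)
  + N(CH3)2 → N:1 C:2 H:6
Element totals:
  C: 8
  H: 11
  N: 1

8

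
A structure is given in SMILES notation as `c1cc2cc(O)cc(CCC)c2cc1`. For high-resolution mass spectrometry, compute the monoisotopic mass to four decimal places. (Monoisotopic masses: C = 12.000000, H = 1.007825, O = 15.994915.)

Atom tally by fragment:
  naphthalene ring system core → C:10 H:8
  (− 2 ring H displaced by substituents)
  + OH → O:1 H:1
  + CH2CH2CH3 → C:3 H:7
Element totals:
  C: 13
  H: 14
  O: 1
Molecular formula: C13H14O.
  M = 13(12.0) + 14(1.007825) + 15.994915
    = 156.000000 + 14.109550 + 15.994915 = 186.104465

186.1045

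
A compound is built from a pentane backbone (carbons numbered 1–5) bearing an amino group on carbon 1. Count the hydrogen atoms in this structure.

Atom tally by fragment:
  H2NCH2 → C:1 H:4 N:1
  CH2 → C:1 H:2
  CH2 → C:1 H:2
  CH2 → C:1 H:2
  CH3 → C:1 H:3
Element totals:
  C: 5
  H: 13
  N: 1

13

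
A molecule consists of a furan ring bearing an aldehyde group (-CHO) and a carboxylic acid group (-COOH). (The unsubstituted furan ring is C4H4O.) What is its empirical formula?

C3H2O2

Atom tally by fragment:
  furan ring core → C:4 H:4 O:1
  (− 2 ring H displaced by substituents)
  + CHO → C:1 H:1 O:1
  + COOH → C:1 H:1 O:2
Element totals:
  C: 6
  H: 4
  O: 4
Molecular formula: C6H4O4.
gcd of subscripts = 2; dividing each by 2:
  C: 6/2 = 3
  H: 4/2 = 2
  O: 4/2 = 2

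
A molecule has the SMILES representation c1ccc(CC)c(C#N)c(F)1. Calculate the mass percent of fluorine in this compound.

12.74%

Atom tally by fragment:
  benzene ring core → C:6 H:6
  (− 3 ring H displaced by substituents)
  + C2H5 → C:2 H:5
  + CN → C:1 N:1
  + F → F:1
Element totals:
  C: 9
  H: 8
  F: 1
  N: 1
Molecular formula: C9H8FN.
Molar mass = 149.168 g/mol.
Mass from F: 1 × 18.998 = 18.998 g/mol.
%F = 18.998 / 149.168 × 100 = 12.74%.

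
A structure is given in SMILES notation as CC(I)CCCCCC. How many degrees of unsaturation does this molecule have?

0

Atom tally by fragment:
  CH3 → C:1 H:3
  CH(I) → C:1 H:1 I:1
  CH2 → C:1 H:2
  CH2 → C:1 H:2
  CH2 → C:1 H:2
  CH2 → C:1 H:2
  CH2 → C:1 H:2
  CH3 → C:1 H:3
Element totals:
  C: 8
  H: 17
  I: 1
Molecular formula: C8H17I.
DoU = (2C + 2 + N − H − X) / 2 = (2·8 + 2 + 0 − 17 − 1) / 2 = 0.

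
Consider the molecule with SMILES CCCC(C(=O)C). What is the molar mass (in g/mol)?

Atom tally by fragment:
  CH3 → C:1 H:3
  CH2 → C:1 H:2
  CH2 → C:1 H:2
  CH2COCH3 → C:3 H:5 O:1
Element totals:
  C: 6
  H: 12
  O: 1
Molecular formula: C6H12O.
  M = 6(12.011) + 12(1.008) + 15.999
    = 72.066 + 12.096 + 15.999 = 100.161

100.16 g/mol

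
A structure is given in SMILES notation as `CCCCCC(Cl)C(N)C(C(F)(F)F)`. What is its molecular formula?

Atom tally by fragment:
  CH3 → C:1 H:3
  CH2 → C:1 H:2
  CH2 → C:1 H:2
  CH2 → C:1 H:2
  CH2 → C:1 H:2
  CH(Cl) → C:1 H:1 Cl:1
  CH(NH2) → C:1 H:3 N:1
  CH2CF3 → C:2 H:2 F:3
Element totals:
  C: 9
  H: 17
  Cl: 1
  F: 3
  N: 1

C9H17ClF3N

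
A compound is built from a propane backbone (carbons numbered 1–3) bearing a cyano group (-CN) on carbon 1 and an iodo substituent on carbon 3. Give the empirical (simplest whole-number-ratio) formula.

Atom tally by fragment:
  NCCH2 → C:2 H:2 N:1
  CH2 → C:1 H:2
  CH2I → C:1 H:2 I:1
Element totals:
  C: 4
  H: 6
  I: 1
  N: 1
Molecular formula: C4H6IN.
gcd of subscripts (4, 6, 1, 1) = 1, so the empirical formula equals the molecular formula.

C4H6IN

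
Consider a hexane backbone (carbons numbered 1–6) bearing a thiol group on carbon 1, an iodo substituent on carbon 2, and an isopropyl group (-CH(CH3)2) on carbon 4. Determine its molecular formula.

Atom tally by fragment:
  HSCH2 → C:1 H:3 S:1
  CH(I) → C:1 H:1 I:1
  CH2 → C:1 H:2
  CH(CH(CH3)2) → C:4 H:8
  CH2 → C:1 H:2
  CH3 → C:1 H:3
Element totals:
  C: 9
  H: 19
  I: 1
  S: 1

C9H19IS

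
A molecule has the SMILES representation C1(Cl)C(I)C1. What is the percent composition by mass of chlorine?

Atom tally by fragment:
  cyclopropane ring core → C:3 H:6
  (− 2 ring H displaced by substituents)
  + Cl → Cl:1
  + I → I:1
Element totals:
  C: 3
  H: 4
  Cl: 1
  I: 1
Molecular formula: C3H4ClI.
Molar mass = 202.419 g/mol.
Mass from Cl: 1 × 35.45 = 35.450 g/mol.
%Cl = 35.450 / 202.419 × 100 = 17.51%.

17.51%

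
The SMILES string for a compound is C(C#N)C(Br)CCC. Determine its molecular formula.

C6H10BrN

Atom tally by fragment:
  NCCH2 → C:2 H:2 N:1
  CH(Br) → C:1 H:1 Br:1
  CH2 → C:1 H:2
  CH2 → C:1 H:2
  CH3 → C:1 H:3
Element totals:
  C: 6
  H: 10
  Br: 1
  N: 1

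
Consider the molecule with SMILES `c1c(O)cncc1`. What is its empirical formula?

C5H5NO

Atom tally by fragment:
  pyridine ring core → C:5 H:5 N:1
  (− 1 ring H displaced by substituents)
  + OH → O:1 H:1
Element totals:
  C: 5
  H: 5
  N: 1
  O: 1
Molecular formula: C5H5NO.
gcd of subscripts (5, 5, 1, 1) = 1, so the empirical formula equals the molecular formula.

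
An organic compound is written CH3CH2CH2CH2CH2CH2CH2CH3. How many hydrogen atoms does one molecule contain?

18

Atom tally by fragment:
  CH3 → C:1 H:3
  CH2 → C:1 H:2
  CH2 → C:1 H:2
  CH2 → C:1 H:2
  CH2 → C:1 H:2
  CH2 → C:1 H:2
  CH2 → C:1 H:2
  CH3 → C:1 H:3
Element totals:
  C: 8
  H: 18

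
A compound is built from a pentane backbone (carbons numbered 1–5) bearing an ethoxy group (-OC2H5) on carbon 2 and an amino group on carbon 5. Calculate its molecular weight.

131.22 g/mol

Atom tally by fragment:
  CH3 → C:1 H:3
  CH(OC2H5) → C:3 H:6 O:1
  CH2 → C:1 H:2
  CH2 → C:1 H:2
  CH2NH2 → C:1 H:4 N:1
Element totals:
  C: 7
  H: 17
  N: 1
  O: 1
Molecular formula: C7H17NO.
  M = 7(12.011) + 17(1.008) + 14.007 + 15.999
    = 84.077 + 17.136 + 14.007 + 15.999 = 131.219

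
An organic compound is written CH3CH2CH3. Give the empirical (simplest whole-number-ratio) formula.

C3H8

Element totals:
  C: 3
  H: 8
Molecular formula: C3H8.
gcd of subscripts (3, 8) = 1, so the empirical formula equals the molecular formula.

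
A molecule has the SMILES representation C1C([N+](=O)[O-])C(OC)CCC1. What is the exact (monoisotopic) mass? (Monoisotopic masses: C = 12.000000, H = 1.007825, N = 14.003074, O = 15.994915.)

Atom tally by fragment:
  cyclohexane ring core → C:6 H:12
  (− 2 ring H displaced by substituents)
  + NO2 → N:1 O:2
  + OCH3 → C:1 H:3 O:1
Element totals:
  C: 7
  H: 13
  N: 1
  O: 3
Molecular formula: C7H13NO3.
  M = 7(12.0) + 13(1.007825) + 14.003074 + 3(15.994915)
    = 84.000000 + 13.101725 + 14.003074 + 47.984745 = 159.089544

159.0895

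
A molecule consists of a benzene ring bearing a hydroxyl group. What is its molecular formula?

Atom tally by fragment:
  benzene ring core → C:6 H:6
  (− 1 ring H displaced by substituents)
  + OH → O:1 H:1
Element totals:
  C: 6
  H: 6
  O: 1

C6H6O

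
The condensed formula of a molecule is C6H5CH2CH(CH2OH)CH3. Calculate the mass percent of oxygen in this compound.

Element totals:
  C: 10
  H: 14
  O: 1
Molecular formula: C10H14O.
Molar mass = 150.221 g/mol.
Mass from O: 1 × 15.999 = 15.999 g/mol.
%O = 15.999 / 150.221 × 100 = 10.65%.

10.65%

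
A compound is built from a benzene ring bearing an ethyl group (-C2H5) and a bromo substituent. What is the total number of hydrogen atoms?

9

Atom tally by fragment:
  benzene ring core → C:6 H:6
  (− 2 ring H displaced by substituents)
  + C2H5 → C:2 H:5
  + Br → Br:1
Element totals:
  C: 8
  H: 9
  Br: 1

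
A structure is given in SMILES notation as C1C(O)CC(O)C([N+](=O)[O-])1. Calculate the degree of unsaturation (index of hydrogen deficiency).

2

Atom tally by fragment:
  cyclopentane ring core → C:5 H:10
  (− 3 ring H displaced by substituents)
  + OH → O:1 H:1
  + OH → O:1 H:1
  + NO2 → N:1 O:2
Element totals:
  C: 5
  H: 9
  N: 1
  O: 4
Molecular formula: C5H9NO4.
DoU = (2C + 2 + N − H − X) / 2 = (2·5 + 2 + 1 − 9 − 0) / 2 = 2.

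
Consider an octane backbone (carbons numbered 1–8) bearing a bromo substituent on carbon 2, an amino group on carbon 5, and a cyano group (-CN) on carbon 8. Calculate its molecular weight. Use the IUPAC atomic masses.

233.15 g/mol

Atom tally by fragment:
  CH3 → C:1 H:3
  CH(Br) → C:1 H:1 Br:1
  CH2 → C:1 H:2
  CH2 → C:1 H:2
  CH(NH2) → C:1 H:3 N:1
  CH2 → C:1 H:2
  CH2 → C:1 H:2
  CH2CN → C:2 H:2 N:1
Element totals:
  C: 9
  H: 17
  Br: 1
  N: 2
Molecular formula: C9H17BrN2.
  M = 9(12.011) + 17(1.008) + 79.904 + 2(14.007)
    = 108.099 + 17.136 + 79.904 + 28.014 = 233.153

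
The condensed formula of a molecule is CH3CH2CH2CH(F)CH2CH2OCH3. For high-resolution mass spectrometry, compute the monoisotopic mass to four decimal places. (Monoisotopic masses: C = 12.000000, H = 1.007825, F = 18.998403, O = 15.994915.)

134.1107

Atom tally by fragment:
  CH3 → C:1 H:3
  CH2 → C:1 H:2
  CH2 → C:1 H:2
  CH(F) → C:1 H:1 F:1
  CH2 → C:1 H:2
  CH2OCH3 → C:2 H:5 O:1
Element totals:
  C: 7
  H: 15
  F: 1
  O: 1
Molecular formula: C7H15FO.
  M = 7(12.0) + 15(1.007825) + 18.998403 + 15.994915
    = 84.000000 + 15.117375 + 18.998403 + 15.994915 = 134.110693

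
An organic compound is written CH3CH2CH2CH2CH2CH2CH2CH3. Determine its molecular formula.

Atom tally by fragment:
  CH3 → C:1 H:3
  CH2 → C:1 H:2
  CH2 → C:1 H:2
  CH2 → C:1 H:2
  CH2 → C:1 H:2
  CH2 → C:1 H:2
  CH2 → C:1 H:2
  CH3 → C:1 H:3
Element totals:
  C: 8
  H: 18

C8H18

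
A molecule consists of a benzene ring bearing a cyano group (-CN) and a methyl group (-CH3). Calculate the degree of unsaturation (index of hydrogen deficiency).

Atom tally by fragment:
  benzene ring core → C:6 H:6
  (− 2 ring H displaced by substituents)
  + CN → C:1 N:1
  + CH3 → C:1 H:3
Element totals:
  C: 8
  H: 7
  N: 1
Molecular formula: C8H7N.
DoU = (2C + 2 + N − H − X) / 2 = (2·8 + 2 + 1 − 7 − 0) / 2 = 6.

6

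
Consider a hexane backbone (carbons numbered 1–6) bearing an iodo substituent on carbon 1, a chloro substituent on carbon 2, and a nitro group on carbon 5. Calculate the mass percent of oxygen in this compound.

10.98%

Atom tally by fragment:
  ICH2 → C:1 H:2 I:1
  CH(Cl) → C:1 H:1 Cl:1
  CH2 → C:1 H:2
  CH2 → C:1 H:2
  CH(NO2) → C:1 H:1 N:1 O:2
  CH3 → C:1 H:3
Element totals:
  C: 6
  H: 11
  Cl: 1
  I: 1
  N: 1
  O: 2
Molecular formula: C6H11ClINO2.
Molar mass = 291.513 g/mol.
Mass from O: 2 × 15.999 = 31.998 g/mol.
%O = 31.998 / 291.513 × 100 = 10.98%.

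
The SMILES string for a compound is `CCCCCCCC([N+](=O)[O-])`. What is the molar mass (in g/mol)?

Atom tally by fragment:
  CH3 → C:1 H:3
  CH2 → C:1 H:2
  CH2 → C:1 H:2
  CH2 → C:1 H:2
  CH2 → C:1 H:2
  CH2 → C:1 H:2
  CH2 → C:1 H:2
  CH2NO2 → C:1 H:2 N:1 O:2
Element totals:
  C: 8
  H: 17
  N: 1
  O: 2
Molecular formula: C8H17NO2.
  M = 8(12.011) + 17(1.008) + 14.007 + 2(15.999)
    = 96.088 + 17.136 + 14.007 + 31.998 = 159.229

159.23 g/mol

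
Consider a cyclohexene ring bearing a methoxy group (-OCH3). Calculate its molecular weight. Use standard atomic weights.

112.17 g/mol

Atom tally by fragment:
  cyclohexene ring core → C:6 H:10
  (− 1 ring H displaced by substituents)
  + OCH3 → C:1 H:3 O:1
Element totals:
  C: 7
  H: 12
  O: 1
Molecular formula: C7H12O.
  M = 7(12.011) + 12(1.008) + 15.999
    = 84.077 + 12.096 + 15.999 = 112.172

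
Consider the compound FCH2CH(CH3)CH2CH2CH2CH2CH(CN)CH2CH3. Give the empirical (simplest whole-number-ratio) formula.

C11H20FN

Atom tally by fragment:
  FCH2 → C:1 H:2 F:1
  CH(CH3) → C:2 H:4
  CH2 → C:1 H:2
  CH2 → C:1 H:2
  CH2 → C:1 H:2
  CH2 → C:1 H:2
  CH(CN) → C:2 H:1 N:1
  CH2 → C:1 H:2
  CH3 → C:1 H:3
Element totals:
  C: 11
  H: 20
  F: 1
  N: 1
Molecular formula: C11H20FN.
gcd of subscripts (11, 1, 20, 1) = 1, so the empirical formula equals the molecular formula.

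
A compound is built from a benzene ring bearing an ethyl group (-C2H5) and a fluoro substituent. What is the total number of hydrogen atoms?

Atom tally by fragment:
  benzene ring core → C:6 H:6
  (− 2 ring H displaced by substituents)
  + C2H5 → C:2 H:5
  + F → F:1
Element totals:
  C: 8
  H: 9
  F: 1

9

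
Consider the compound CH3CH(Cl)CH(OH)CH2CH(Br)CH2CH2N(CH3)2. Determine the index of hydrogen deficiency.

0

Element totals:
  C: 9
  H: 19
  Br: 1
  Cl: 1
  N: 1
  O: 1
Molecular formula: C9H19BrClNO.
DoU = (2C + 2 + N − H − X) / 2 = (2·9 + 2 + 1 − 19 − 2) / 2 = 0.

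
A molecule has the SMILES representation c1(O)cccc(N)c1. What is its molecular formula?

Atom tally by fragment:
  benzene ring core → C:6 H:6
  (− 2 ring H displaced by substituents)
  + OH → O:1 H:1
  + NH2 → N:1 H:2
Element totals:
  C: 6
  H: 7
  N: 1
  O: 1

C6H7NO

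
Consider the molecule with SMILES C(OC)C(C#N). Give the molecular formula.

Atom tally by fragment:
  CH3OCH2 → C:2 H:5 O:1
  CH2CN → C:2 H:2 N:1
Element totals:
  C: 4
  H: 7
  N: 1
  O: 1

C4H7NO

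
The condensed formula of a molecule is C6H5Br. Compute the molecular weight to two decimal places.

Atom tally by fragment:
  benzene ring core → C:6 H:6
  (− 1 ring H displaced by substituents)
  + Br → Br:1
Element totals:
  C: 6
  H: 5
  Br: 1
Molecular formula: C6H5Br.
  M = 6(12.011) + 5(1.008) + 79.904
    = 72.066 + 5.040 + 79.904 = 157.010

157.01 g/mol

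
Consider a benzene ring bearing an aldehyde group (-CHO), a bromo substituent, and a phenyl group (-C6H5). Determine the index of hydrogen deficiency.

9

Atom tally by fragment:
  benzene ring core → C:6 H:6
  (− 3 ring H displaced by substituents)
  + CHO → C:1 H:1 O:1
  + Br → Br:1
  + C6H5 → C:6 H:5
Element totals:
  C: 13
  H: 9
  Br: 1
  O: 1
Molecular formula: C13H9BrO.
DoU = (2C + 2 + N − H − X) / 2 = (2·13 + 2 + 0 − 9 − 1) / 2 = 9.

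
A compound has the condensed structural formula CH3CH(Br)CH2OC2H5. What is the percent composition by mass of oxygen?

Atom tally by fragment:
  CH3 → C:1 H:3
  CH(Br) → C:1 H:1 Br:1
  CH2OC2H5 → C:3 H:7 O:1
Element totals:
  C: 5
  H: 11
  Br: 1
  O: 1
Molecular formula: C5H11BrO.
Molar mass = 167.046 g/mol.
Mass from O: 1 × 15.999 = 15.999 g/mol.
%O = 15.999 / 167.046 × 100 = 9.58%.

9.58%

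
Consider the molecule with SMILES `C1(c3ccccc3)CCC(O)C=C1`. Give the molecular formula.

C12H14O

Atom tally by fragment:
  cyclohexene ring core → C:6 H:10
  (− 2 ring H displaced by substituents)
  + C6H5 → C:6 H:5
  + OH → O:1 H:1
Element totals:
  C: 12
  H: 14
  O: 1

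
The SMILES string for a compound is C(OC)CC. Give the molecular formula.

C4H10O

Atom tally by fragment:
  CH3OCH2 → C:2 H:5 O:1
  CH2 → C:1 H:2
  CH3 → C:1 H:3
Element totals:
  C: 4
  H: 10
  O: 1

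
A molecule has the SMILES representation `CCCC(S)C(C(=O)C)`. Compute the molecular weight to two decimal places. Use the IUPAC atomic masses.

146.25 g/mol

Atom tally by fragment:
  CH3 → C:1 H:3
  CH2 → C:1 H:2
  CH2 → C:1 H:2
  CH(SH) → C:1 H:2 S:1
  CH2COCH3 → C:3 H:5 O:1
Element totals:
  C: 7
  H: 14
  O: 1
  S: 1
Molecular formula: C7H14OS.
  M = 7(12.011) + 14(1.008) + 15.999 + 32.06
    = 84.077 + 14.112 + 15.999 + 32.060 = 146.248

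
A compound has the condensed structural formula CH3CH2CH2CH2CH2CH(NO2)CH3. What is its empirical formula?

C7H15NO2

Element totals:
  C: 7
  H: 15
  N: 1
  O: 2
Molecular formula: C7H15NO2.
gcd of subscripts (7, 15, 1, 2) = 1, so the empirical formula equals the molecular formula.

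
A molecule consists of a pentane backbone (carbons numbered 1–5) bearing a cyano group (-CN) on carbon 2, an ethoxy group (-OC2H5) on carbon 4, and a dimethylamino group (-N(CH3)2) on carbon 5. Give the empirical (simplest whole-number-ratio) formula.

Atom tally by fragment:
  CH3 → C:1 H:3
  CH(CN) → C:2 H:1 N:1
  CH2 → C:1 H:2
  CH(OC2H5) → C:3 H:6 O:1
  CH2N(CH3)2 → C:3 H:8 N:1
Element totals:
  C: 10
  H: 20
  N: 2
  O: 1
Molecular formula: C10H20N2O.
gcd of subscripts (10, 20, 2, 1) = 1, so the empirical formula equals the molecular formula.

C10H20N2O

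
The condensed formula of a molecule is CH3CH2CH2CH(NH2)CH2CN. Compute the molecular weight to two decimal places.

Element totals:
  C: 6
  H: 12
  N: 2
Molecular formula: C6H12N2.
  M = 6(12.011) + 12(1.008) + 2(14.007)
    = 72.066 + 12.096 + 28.014 = 112.176

112.18 g/mol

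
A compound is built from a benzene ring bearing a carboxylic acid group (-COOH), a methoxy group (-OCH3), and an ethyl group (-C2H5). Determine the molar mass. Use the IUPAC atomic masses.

180.20 g/mol

Atom tally by fragment:
  benzene ring core → C:6 H:6
  (− 3 ring H displaced by substituents)
  + COOH → C:1 H:1 O:2
  + OCH3 → C:1 H:3 O:1
  + C2H5 → C:2 H:5
Element totals:
  C: 10
  H: 12
  O: 3
Molecular formula: C10H12O3.
  M = 10(12.011) + 12(1.008) + 3(15.999)
    = 120.110 + 12.096 + 47.997 = 180.203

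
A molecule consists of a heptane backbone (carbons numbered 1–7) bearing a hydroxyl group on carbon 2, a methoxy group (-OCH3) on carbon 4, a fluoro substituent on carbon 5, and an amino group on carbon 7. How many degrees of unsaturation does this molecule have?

0

Atom tally by fragment:
  CH3 → C:1 H:3
  CH(OH) → C:1 H:2 O:1
  CH2 → C:1 H:2
  CH(OCH3) → C:2 H:4 O:1
  CH(F) → C:1 H:1 F:1
  CH2 → C:1 H:2
  CH2NH2 → C:1 H:4 N:1
Element totals:
  C: 8
  H: 18
  F: 1
  N: 1
  O: 2
Molecular formula: C8H18FNO2.
DoU = (2C + 2 + N − H − X) / 2 = (2·8 + 2 + 1 − 18 − 1) / 2 = 0.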